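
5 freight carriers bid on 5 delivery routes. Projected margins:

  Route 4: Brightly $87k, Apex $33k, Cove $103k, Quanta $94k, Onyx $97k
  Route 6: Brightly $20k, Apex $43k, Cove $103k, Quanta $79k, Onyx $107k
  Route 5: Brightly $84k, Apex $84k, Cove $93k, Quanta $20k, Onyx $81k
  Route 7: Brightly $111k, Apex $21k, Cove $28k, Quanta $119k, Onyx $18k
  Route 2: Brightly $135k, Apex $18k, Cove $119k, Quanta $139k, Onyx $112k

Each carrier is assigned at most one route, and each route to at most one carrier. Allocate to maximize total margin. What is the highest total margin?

Optimal: Brightly→Route 2 ($135k), Apex→Route 5 ($84k), Cove→Route 4 ($103k), Quanta→Route 7 ($119k), Onyx→Route 6 ($107k) — total 135+84+103+119+107 = $548k.
Max-entry greedy (repeatedly take the single best remaining cell) gives $544k, worse by 4.
Every other assignment is strictly worse.

Max total: $548k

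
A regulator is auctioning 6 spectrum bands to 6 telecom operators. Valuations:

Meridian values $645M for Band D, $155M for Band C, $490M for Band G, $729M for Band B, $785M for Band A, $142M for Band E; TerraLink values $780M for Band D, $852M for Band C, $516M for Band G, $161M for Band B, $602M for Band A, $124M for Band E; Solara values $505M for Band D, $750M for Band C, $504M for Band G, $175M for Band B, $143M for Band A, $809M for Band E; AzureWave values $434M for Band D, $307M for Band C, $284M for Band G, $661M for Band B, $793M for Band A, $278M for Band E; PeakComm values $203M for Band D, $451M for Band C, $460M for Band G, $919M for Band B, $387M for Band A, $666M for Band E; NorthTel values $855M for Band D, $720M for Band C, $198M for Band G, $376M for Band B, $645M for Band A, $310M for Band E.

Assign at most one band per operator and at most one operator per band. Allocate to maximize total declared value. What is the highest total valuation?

Max total: $4718M

This is a one-to-one assignment (maximum-weight bipartite matching).
Optimal: Meridian→Band G ($490M), TerraLink→Band C ($852M), Solara→Band E ($809M), AzureWave→Band A ($793M), PeakComm→Band B ($919M), NorthTel→Band D ($855M) — total 490+852+809+793+919+855 = $4718M.
Column-greedy (each band in turn goes to its best remaining operator) gives $4065M, worse by 653.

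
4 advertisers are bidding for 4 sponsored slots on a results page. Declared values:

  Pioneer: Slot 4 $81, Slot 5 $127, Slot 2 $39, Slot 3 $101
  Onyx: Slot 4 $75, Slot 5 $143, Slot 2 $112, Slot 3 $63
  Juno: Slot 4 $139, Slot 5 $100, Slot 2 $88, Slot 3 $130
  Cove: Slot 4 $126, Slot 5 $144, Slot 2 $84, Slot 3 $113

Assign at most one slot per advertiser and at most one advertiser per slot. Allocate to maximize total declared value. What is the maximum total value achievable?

Optimal: Pioneer→Slot 3 ($101), Onyx→Slot 2 ($112), Juno→Slot 4 ($139), Cove→Slot 5 ($144) — total 101+112+139+144 = $496.
Row-greedy (each advertiser in turn takes its best remaining slot) gives $491, worse by 5.
Next-best assignment: Pioneer→Slot 5, Onyx→Slot 2, Juno→Slot 3, Cove→Slot 4 = $495.

Maximum total: $496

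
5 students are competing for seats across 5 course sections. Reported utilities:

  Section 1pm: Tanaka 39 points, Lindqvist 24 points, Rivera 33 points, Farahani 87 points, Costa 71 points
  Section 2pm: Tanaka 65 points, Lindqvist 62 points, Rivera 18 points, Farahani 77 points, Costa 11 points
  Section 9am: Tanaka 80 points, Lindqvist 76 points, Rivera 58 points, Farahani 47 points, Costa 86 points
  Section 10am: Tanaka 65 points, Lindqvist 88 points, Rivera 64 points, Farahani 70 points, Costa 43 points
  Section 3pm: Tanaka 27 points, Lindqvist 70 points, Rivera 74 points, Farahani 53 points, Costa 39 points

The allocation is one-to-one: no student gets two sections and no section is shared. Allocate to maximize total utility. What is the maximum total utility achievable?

Max total: 400 points

Treat this as an assignment problem: match each student to one section.
Optimal: Tanaka→Section 2pm (65 points), Lindqvist→Section 10am (88 points), Rivera→Section 3pm (74 points), Farahani→Section 1pm (87 points), Costa→Section 9am (86 points) — total 65+88+74+87+86 = 400 points.
Next-best assignment: Tanaka→Section 9am, Lindqvist→Section 10am, Rivera→Section 3pm, Farahani→Section 2pm, Costa→Section 1pm = 390 points.
Swapping Costa↔Farahani (Costa→Section 1pm 71 points, Farahani→Section 9am 47 points) loses 55.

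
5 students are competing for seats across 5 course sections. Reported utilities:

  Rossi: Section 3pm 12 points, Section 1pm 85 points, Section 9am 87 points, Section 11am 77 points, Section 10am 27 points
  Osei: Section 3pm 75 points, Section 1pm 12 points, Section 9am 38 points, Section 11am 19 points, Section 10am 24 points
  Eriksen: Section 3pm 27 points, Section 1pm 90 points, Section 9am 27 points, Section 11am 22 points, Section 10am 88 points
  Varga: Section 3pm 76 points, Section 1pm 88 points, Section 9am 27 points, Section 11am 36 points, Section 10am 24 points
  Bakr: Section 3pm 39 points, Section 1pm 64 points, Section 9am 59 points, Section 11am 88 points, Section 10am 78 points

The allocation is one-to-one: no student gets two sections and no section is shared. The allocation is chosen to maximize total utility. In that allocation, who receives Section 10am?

Eriksen receives Section 10am.

This is a one-to-one assignment (maximum-weight bipartite matching).
Optimal: Rossi→Section 9am (87 points), Osei→Section 3pm (75 points), Eriksen→Section 10am (88 points), Varga→Section 1pm (88 points), Bakr→Section 11am (88 points) — total 87+75+88+88+88 = 426 points.
Max-entry greedy (repeatedly take the single best remaining cell) gives 365 points, worse by 61.
No other one-to-one assignment exceeds 426 points.
Eriksen's own top section is Section 1pm (90 points), but forcing Eriksen→Section 1pm and reassigning the rest optimally gives only 366 points — worse by 60.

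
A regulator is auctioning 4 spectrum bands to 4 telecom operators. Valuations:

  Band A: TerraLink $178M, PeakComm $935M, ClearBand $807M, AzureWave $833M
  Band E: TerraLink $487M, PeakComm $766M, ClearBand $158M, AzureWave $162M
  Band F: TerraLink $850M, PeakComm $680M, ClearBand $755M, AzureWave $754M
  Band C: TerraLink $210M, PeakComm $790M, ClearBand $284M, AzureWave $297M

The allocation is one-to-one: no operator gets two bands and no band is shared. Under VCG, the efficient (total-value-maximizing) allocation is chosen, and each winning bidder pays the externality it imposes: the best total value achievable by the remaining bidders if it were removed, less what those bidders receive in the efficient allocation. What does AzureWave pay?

AzureWave pays $415M.

Efficient allocation: TerraLink→Band E ($487M), PeakComm→Band C ($790M), ClearBand→Band F ($755M), AzureWave→Band A ($833M); total welfare W = $2865M.
AzureWave receives Band A at value $833M, so the others get W − 833 = $2032M.
Without AzureWave: best allocation of the remaining 3 bidders over all 4 bands is TerraLink→Band F ($850M), PeakComm→Band C ($790M), ClearBand→Band A ($807M), total $2447M.
VCG payment = (others' best without AzureWave) − (others' welfare with AzureWave) = 2447 − 2032 = $415M.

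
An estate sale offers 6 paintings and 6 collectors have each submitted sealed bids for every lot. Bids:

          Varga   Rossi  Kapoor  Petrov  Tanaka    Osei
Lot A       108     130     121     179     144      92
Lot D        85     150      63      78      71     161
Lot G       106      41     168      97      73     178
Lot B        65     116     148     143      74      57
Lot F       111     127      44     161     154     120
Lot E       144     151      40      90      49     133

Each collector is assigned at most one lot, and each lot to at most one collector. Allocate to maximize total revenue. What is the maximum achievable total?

Max total: $953

Optimal: Varga→Lot E ($144), Rossi→Lot D ($150), Kapoor→Lot B ($148), Petrov→Lot A ($179), Tanaka→Lot F ($154), Osei→Lot G ($178) — total 144+150+148+179+154+178 = $953.
Max-entry greedy (repeatedly take the single best remaining cell) gives $895, worse by 58.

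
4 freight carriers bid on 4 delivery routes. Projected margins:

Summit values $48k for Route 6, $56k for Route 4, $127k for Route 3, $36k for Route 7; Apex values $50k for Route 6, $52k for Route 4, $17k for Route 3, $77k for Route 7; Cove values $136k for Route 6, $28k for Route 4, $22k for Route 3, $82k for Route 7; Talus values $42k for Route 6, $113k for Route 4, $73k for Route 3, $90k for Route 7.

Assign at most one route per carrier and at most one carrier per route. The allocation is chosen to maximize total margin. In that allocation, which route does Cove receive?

Optimal: Summit→Route 3 ($127k), Apex→Route 7 ($77k), Cove→Route 6 ($136k), Talus→Route 4 ($113k) — total 127+77+136+113 = $453k.
Next-best assignment: Summit→Route 3, Apex→Route 4, Cove→Route 6, Talus→Route 7 = $405k.

Cove receives Route 6.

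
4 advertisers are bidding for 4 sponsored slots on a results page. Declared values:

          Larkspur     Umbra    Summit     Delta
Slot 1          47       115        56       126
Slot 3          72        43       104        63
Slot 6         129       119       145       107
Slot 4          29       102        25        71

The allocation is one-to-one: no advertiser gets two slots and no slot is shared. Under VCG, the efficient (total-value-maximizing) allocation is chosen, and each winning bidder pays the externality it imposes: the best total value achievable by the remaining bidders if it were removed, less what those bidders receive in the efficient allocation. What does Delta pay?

Delta pays $13.

Efficient allocation: Larkspur→Slot 6 ($129), Umbra→Slot 4 ($102), Summit→Slot 3 ($104), Delta→Slot 1 ($126); total welfare W = $461.
Delta receives Slot 1 at value $126, so the others get W − 126 = $335.
Without Delta: best allocation of the remaining 3 bidders over all 4 slots is Larkspur→Slot 6 ($129), Umbra→Slot 1 ($115), Summit→Slot 3 ($104), total $348.
VCG payment = (others' best without Delta) − (others' welfare with Delta) = 348 − 335 = $13.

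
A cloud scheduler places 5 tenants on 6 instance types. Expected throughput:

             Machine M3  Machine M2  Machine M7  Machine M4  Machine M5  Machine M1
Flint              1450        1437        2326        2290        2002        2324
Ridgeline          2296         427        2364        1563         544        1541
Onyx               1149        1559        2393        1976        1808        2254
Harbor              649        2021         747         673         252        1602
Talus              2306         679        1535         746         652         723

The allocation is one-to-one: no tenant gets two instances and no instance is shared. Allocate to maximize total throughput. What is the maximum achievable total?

Maximum total: 11235 ops/s

This is a one-to-one assignment (maximum-weight bipartite matching).
Optimal: Flint→Machine M4 (2290 ops/s), Ridgeline→Machine M7 (2364 ops/s), Onyx→Machine M1 (2254 ops/s), Harbor→Machine M2 (2021 ops/s), Talus→Machine M3 (2306 ops/s) — total 2290+2364+2254+2021+2306 = 11235 ops/s.
Max-entry greedy (repeatedly take the single best remaining cell) gives 10607 ops/s, worse by 628.
Next-best assignment: Flint→Machine M1, Ridgeline→Machine M7, Onyx→Machine M4, Harbor→Machine M2, Talus→Machine M3 = 10991 ops/s.
Swapping Harbor↔Ridgeline (Harbor→Machine M7 747 ops/s, Ridgeline→Machine M2 427 ops/s) loses 3211.
Checked against all permutations: 11235 ops/s is optimal.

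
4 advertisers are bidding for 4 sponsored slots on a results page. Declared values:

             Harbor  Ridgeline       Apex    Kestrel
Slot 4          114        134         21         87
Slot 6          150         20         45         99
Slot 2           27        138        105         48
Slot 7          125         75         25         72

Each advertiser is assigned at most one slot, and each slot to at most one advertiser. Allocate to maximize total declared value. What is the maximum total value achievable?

Maximum total: $463

This is a one-to-one assignment (maximum-weight bipartite matching).
Optimal: Harbor→Slot 7 ($125), Ridgeline→Slot 4 ($134), Apex→Slot 2 ($105), Kestrel→Slot 6 ($99) — total 125+134+105+99 = $463.
Max-entry greedy (repeatedly take the single best remaining cell) gives $400, worse by 63.
Swapping Harbor↔Ridgeline (Harbor→Slot 4 $114, Ridgeline→Slot 7 $75) loses 70.
No other one-to-one assignment exceeds $463.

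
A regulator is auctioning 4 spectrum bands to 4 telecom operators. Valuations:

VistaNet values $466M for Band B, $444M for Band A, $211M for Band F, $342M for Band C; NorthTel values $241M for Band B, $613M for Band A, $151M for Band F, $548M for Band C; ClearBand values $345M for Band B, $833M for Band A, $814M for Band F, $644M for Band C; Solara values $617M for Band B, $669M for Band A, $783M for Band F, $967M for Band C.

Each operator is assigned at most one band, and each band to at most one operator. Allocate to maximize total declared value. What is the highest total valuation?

Max total: $2860M

Optimal: VistaNet→Band B ($466M), NorthTel→Band A ($613M), ClearBand→Band F ($814M), Solara→Band C ($967M) — total 466+613+814+967 = $2860M.
Max-entry greedy (repeatedly take the single best remaining cell) gives $2417M, worse by 443.
Swapping NorthTel↔ClearBand (NorthTel→Band F $151M, ClearBand→Band A $833M) loses 443.
Every other assignment is strictly worse.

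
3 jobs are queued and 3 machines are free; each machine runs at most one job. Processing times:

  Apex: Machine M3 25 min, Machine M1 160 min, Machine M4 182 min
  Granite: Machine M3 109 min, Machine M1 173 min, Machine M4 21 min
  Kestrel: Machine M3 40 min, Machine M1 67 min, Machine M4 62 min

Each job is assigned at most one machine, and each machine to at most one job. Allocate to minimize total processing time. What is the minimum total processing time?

This is a one-to-one assignment (minimum-cost bipartite matching).
Optimal: Apex→Machine M3 (25 min), Granite→Machine M4 (21 min), Kestrel→Machine M1 (67 min) — total 25+21+67 = 113 min.

Min total: 113 min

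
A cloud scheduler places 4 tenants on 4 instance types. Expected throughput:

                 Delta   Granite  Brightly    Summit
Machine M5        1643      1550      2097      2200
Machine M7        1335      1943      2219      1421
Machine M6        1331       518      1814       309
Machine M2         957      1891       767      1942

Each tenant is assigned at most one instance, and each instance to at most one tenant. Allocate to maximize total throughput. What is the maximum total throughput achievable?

Maximum total: 7641 ops/s

Optimal: Delta→Machine M6 (1331 ops/s), Granite→Machine M2 (1891 ops/s), Brightly→Machine M7 (2219 ops/s), Summit→Machine M5 (2200 ops/s) — total 1331+1891+2219+2200 = 7641 ops/s.
Row-greedy (each tenant in turn takes its best remaining instance) gives 7342 ops/s, worse by 299.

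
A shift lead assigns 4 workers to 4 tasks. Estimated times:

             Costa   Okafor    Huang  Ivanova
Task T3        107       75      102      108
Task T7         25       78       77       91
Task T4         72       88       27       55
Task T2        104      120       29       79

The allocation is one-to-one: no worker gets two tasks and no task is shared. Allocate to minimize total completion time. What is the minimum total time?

Minimum total: 184 min

Optimal: Costa→Task T7 (25 min), Okafor→Task T3 (75 min), Huang→Task T2 (29 min), Ivanova→Task T4 (55 min) — total 25+75+29+55 = 184 min.
Min-entry greedy (repeatedly take the single cheapest remaining cell) gives 206 min, worse by 22.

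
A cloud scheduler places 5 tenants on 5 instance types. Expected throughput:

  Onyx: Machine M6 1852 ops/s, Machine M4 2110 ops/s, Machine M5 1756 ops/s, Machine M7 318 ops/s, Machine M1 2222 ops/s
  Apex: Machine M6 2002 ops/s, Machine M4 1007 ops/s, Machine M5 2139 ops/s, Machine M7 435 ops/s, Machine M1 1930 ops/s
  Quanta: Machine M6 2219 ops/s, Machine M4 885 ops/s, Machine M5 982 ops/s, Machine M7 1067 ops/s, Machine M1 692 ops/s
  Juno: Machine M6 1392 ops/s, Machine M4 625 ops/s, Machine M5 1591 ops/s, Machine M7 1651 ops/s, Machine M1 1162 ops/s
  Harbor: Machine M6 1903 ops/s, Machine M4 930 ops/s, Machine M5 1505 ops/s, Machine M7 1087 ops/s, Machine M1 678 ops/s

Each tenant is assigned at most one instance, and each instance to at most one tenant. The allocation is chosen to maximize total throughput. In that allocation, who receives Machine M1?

Optimal: Onyx→Machine M4 (2110 ops/s), Apex→Machine M1 (1930 ops/s), Quanta→Machine M6 (2219 ops/s), Juno→Machine M7 (1651 ops/s), Harbor→Machine M5 (1505 ops/s) — total 2110+1930+2219+1651+1505 = 9415 ops/s.
Column-greedy (each instance in turn goes to its best remaining tenant) gives 8797 ops/s, worse by 618.
Swapping Juno↔Apex (Juno→Machine M1 1162 ops/s, Apex→Machine M7 435 ops/s) loses 1984.
No other one-to-one assignment exceeds 9415 ops/s.
Apex's own top instance is Machine M5 (2139 ops/s), but forcing Apex→Machine M5 and reassigning the rest optimally gives only 9161 ops/s — worse by 254.

Apex receives Machine M1.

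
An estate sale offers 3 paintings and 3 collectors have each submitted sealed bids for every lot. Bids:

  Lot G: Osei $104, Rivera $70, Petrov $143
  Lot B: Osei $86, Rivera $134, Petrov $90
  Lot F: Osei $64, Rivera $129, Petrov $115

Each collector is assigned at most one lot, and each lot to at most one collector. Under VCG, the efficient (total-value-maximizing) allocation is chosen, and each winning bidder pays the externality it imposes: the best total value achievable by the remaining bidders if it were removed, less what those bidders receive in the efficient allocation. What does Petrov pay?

Efficient allocation: Osei→Lot B ($86), Rivera→Lot F ($129), Petrov→Lot G ($143); total welfare W = $358.
Petrov receives Lot G at value $143, so the others get W − 143 = $215.
Without Petrov: best allocation of the remaining 2 bidders over all 3 lots is Osei→Lot G ($104), Rivera→Lot B ($134), total $238.
VCG payment = (others' best without Petrov) − (others' welfare with Petrov) = 238 − 215 = $23.

Petrov pays $23.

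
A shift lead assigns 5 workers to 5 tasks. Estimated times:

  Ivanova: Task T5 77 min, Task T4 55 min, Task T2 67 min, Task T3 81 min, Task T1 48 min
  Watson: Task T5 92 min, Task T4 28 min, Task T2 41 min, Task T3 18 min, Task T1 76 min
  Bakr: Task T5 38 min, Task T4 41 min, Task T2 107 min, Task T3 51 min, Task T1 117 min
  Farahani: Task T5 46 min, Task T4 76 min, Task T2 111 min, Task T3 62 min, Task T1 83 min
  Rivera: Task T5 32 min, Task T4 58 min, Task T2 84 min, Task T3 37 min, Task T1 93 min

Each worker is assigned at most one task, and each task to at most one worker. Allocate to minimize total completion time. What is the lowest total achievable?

Minimum total: 213 min

Optimal: Ivanova→Task T1 (48 min), Watson→Task T2 (41 min), Bakr→Task T4 (41 min), Farahani→Task T5 (46 min), Rivera→Task T3 (37 min) — total 48+41+41+46+37 = 213 min.
Column-greedy (each task in turn goes to its cheapest remaining worker) gives 261 min, worse by 48.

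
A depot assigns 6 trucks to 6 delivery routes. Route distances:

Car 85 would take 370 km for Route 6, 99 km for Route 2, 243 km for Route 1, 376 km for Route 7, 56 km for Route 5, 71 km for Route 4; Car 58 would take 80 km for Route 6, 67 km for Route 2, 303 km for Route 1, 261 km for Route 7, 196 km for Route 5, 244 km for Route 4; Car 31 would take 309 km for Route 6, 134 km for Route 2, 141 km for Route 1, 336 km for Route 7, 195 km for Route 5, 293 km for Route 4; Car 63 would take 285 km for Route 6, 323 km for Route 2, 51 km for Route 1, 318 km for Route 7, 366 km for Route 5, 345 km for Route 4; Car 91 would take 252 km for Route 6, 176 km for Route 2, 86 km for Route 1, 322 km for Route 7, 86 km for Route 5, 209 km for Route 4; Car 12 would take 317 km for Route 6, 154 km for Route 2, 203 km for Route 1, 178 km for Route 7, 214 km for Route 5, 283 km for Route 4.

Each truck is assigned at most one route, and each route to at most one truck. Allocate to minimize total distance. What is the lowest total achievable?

Optimal: Car 85→Route 4 (71 km), Car 58→Route 6 (80 km), Car 31→Route 2 (134 km), Car 63→Route 1 (51 km), Car 91→Route 5 (86 km), Car 12→Route 7 (178 km) — total 71+80+134+51+86+178 = 600 km.
Swapping Car 12↔Car 91 (Car 12→Route 5 214 km, Car 91→Route 7 322 km) adds 272.

Minimum total: 600 km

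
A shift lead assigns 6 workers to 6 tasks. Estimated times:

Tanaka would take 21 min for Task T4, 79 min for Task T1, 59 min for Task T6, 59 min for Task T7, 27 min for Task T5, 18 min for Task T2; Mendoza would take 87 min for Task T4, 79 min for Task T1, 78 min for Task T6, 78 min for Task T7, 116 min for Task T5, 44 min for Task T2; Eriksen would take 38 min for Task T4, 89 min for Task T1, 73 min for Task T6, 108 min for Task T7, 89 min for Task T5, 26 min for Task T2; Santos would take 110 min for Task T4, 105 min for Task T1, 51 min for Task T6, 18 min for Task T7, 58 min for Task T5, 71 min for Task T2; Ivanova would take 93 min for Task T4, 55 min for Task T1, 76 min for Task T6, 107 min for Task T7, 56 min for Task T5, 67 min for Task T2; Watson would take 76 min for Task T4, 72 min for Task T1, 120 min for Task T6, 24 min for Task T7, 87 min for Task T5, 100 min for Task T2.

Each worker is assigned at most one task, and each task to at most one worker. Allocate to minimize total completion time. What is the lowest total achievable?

Min total: 239 min

Treat this as an assignment problem: match each worker to one task.
Optimal: Tanaka→Task T5 (27 min), Mendoza→Task T2 (44 min), Eriksen→Task T4 (38 min), Santos→Task T6 (51 min), Ivanova→Task T1 (55 min), Watson→Task T7 (24 min) — total 27+44+38+51+55+24 = 239 min.
Column-greedy (each task in turn goes to its cheapest remaining worker) gives 284 min, worse by 45.
Swapping Eriksen↔Watson (Eriksen→Task T7 108 min, Watson→Task T4 76 min) adds 122.
No other one-to-one assignment undercuts 239 min.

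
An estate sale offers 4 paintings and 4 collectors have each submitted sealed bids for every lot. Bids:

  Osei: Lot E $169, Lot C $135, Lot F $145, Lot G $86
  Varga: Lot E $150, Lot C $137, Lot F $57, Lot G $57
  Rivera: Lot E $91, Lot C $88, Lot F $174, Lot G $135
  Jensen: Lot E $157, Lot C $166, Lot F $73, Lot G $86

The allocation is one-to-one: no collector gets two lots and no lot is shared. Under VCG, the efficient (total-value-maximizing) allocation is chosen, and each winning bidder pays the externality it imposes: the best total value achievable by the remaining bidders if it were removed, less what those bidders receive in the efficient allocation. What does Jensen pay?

Jensen pays $50.

Efficient allocation: Osei→Lot F ($145), Varga→Lot E ($150), Rivera→Lot G ($135), Jensen→Lot C ($166); total welfare W = $596.
Jensen receives Lot C at value $166, so the others get W − 166 = $430.
Without Jensen: best allocation of the remaining 3 bidders over all 4 lots is Osei→Lot E ($169), Varga→Lot C ($137), Rivera→Lot F ($174), total $480.
VCG payment = (others' best without Jensen) − (others' welfare with Jensen) = 480 − 430 = $50.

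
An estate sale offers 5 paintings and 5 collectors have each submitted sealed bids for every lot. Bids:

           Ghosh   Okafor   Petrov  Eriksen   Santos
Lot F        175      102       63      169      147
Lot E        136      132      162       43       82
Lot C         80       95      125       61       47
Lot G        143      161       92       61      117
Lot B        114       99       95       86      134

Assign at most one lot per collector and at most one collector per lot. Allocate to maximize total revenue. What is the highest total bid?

Treat this as an assignment problem: match each collector to one lot.
Optimal: Ghosh→Lot E ($136), Okafor→Lot G ($161), Petrov→Lot C ($125), Eriksen→Lot F ($169), Santos→Lot B ($134) — total 136+161+125+169+134 = $725.
Max-entry greedy (repeatedly take the single best remaining cell) gives $693, worse by 32.
Next-best assignment: Ghosh→Lot C, Okafor→Lot G, Petrov→Lot E, Eriksen→Lot F, Santos→Lot B = $706.
No other one-to-one assignment exceeds $725.

Maximum total: $725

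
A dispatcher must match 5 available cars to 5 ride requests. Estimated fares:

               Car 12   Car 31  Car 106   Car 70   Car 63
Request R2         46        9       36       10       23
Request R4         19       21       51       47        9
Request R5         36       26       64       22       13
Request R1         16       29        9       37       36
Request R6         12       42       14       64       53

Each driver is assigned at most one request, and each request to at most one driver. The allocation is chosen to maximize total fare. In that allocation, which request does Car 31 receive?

Car 31 receives Request R1.

This is the linear assignment problem.
Optimal: Car 12→Request R2 ($46), Car 31→Request R1 ($29), Car 106→Request R5 ($64), Car 70→Request R4 ($47), Car 63→Request R6 ($53) — total 46+29+64+47+53 = $239.
Row-greedy (each driver in turn takes its best remaining request) gives $235, worse by 4.
Swapping Car 70↔Car 31 (Car 70→Request R1 $37, Car 31→Request R4 $21) loses 18.
Car 31's own top request is Request R6 ($42), but forcing Car 31→Request R6 and reassigning the rest optimally gives only $235 — worse by 4.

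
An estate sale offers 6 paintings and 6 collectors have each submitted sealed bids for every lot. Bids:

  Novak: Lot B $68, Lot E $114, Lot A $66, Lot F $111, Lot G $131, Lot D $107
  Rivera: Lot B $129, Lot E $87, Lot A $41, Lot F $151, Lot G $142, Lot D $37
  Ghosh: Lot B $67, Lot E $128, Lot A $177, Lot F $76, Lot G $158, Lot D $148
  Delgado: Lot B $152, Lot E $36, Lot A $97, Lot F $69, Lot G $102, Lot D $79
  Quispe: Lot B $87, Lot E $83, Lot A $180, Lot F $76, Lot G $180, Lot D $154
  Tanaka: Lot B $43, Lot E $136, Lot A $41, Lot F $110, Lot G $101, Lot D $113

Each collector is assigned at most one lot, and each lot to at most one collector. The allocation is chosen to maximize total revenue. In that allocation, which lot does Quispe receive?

Optimal: Novak→Lot D ($107), Rivera→Lot F ($151), Ghosh→Lot A ($177), Delgado→Lot B ($152), Quispe→Lot G ($180), Tanaka→Lot E ($136) — total 107+151+177+152+180+136 = $903.
Quispe's own top lot is Lot A ($180), but forcing Quispe→Lot A and reassigning the rest optimally gives only $898 — worse by 5.

Quispe receives Lot G.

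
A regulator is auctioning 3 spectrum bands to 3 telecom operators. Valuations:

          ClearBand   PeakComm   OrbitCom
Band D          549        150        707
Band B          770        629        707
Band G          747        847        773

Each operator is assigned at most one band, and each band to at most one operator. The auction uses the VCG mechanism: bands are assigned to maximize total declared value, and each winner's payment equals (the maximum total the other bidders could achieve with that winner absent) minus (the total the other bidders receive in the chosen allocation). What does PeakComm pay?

PeakComm pays $66M.

Efficient allocation: ClearBand→Band B ($770M), PeakComm→Band G ($847M), OrbitCom→Band D ($707M); total welfare W = $2324M.
PeakComm receives Band G at value $847M, so the others get W − 847 = $1477M.
Without PeakComm: best allocation of the remaining 2 bidders over all 3 bands is ClearBand→Band B ($770M), OrbitCom→Band G ($773M), total $1543M.
VCG payment = (others' best without PeakComm) − (others' welfare with PeakComm) = 1543 − 1477 = $66M.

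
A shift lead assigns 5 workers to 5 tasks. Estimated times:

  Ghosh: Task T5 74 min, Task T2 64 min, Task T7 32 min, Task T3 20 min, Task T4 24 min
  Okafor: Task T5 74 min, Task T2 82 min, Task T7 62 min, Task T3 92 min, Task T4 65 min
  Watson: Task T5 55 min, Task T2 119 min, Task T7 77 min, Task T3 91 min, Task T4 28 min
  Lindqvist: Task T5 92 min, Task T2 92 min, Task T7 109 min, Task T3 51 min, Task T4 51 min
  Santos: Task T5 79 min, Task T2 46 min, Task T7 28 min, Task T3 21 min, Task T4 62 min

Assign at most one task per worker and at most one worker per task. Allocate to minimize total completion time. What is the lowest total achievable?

Optimal: Ghosh→Task T7 (32 min), Okafor→Task T5 (74 min), Watson→Task T4 (28 min), Lindqvist→Task T3 (51 min), Santos→Task T2 (46 min) — total 32+74+28+51+46 = 231 min.
Row-greedy (each worker in turn takes its cheapest remaining task) gives 248 min, worse by 17.
Next-best assignment: Ghosh→Task T3, Okafor→Task T7, Watson→Task T5, Lindqvist→Task T4, Santos→Task T2 = 234 min.
Swapping Santos↔Lindqvist (Santos→Task T3 21 min, Lindqvist→Task T2 92 min) adds 16.

Minimum total: 231 min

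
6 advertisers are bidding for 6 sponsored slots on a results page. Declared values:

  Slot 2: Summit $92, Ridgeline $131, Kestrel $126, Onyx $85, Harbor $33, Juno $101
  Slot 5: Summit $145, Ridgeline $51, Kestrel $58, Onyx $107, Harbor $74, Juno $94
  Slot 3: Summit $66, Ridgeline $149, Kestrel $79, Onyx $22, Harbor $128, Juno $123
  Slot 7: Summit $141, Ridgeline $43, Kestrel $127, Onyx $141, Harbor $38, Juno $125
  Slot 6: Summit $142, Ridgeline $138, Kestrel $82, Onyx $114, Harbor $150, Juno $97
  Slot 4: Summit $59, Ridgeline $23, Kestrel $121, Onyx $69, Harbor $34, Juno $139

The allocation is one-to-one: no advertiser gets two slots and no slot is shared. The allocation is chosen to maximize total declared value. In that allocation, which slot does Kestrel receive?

Kestrel receives Slot 2.

Optimal: Summit→Slot 5 ($145), Ridgeline→Slot 3 ($149), Kestrel→Slot 2 ($126), Onyx→Slot 7 ($141), Harbor→Slot 6 ($150), Juno→Slot 4 ($139) — total 145+149+126+141+150+139 = $850.
Row-greedy (each advertiser in turn takes its best remaining slot) gives $670, worse by 180.
Swapping Ridgeline↔Onyx (Ridgeline→Slot 7 $43, Onyx→Slot 3 $22) loses 225.
Checked against all permutations: $850 is optimal.
Kestrel's own top slot is Slot 7 ($127), but forcing Kestrel→Slot 7 and reassigning the rest optimally gives only $795 — worse by 55.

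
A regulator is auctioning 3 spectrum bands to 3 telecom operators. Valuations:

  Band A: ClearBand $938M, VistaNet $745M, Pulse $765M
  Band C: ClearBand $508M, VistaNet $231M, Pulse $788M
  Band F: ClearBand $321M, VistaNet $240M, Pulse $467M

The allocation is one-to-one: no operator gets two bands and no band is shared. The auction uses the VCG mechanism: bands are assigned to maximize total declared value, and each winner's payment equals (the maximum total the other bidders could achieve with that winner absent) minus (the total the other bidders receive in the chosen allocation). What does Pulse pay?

Pulse pays $75M.

Efficient allocation: ClearBand→Band A ($938M), VistaNet→Band F ($240M), Pulse→Band C ($788M); total welfare W = $1966M.
Pulse receives Band C at value $788M, so the others get W − 788 = $1178M.
Without Pulse: best allocation of the remaining 2 bidders over all 3 bands is ClearBand→Band C ($508M), VistaNet→Band A ($745M), total $1253M.
VCG payment = (others' best without Pulse) − (others' welfare with Pulse) = 1253 − 1178 = $75M.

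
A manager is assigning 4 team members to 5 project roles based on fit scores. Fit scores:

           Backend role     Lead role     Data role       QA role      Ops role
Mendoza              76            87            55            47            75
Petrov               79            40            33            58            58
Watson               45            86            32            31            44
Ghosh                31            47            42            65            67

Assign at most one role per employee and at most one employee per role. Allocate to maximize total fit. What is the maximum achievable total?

Max total: 305 pts

Optimal: Mendoza→Ops role (75 pts), Petrov→Backend role (79 pts), Watson→Lead role (86 pts), Ghosh→QA role (65 pts) — total 75+79+86+65 = 305 pts.
Column-greedy (each role in turn goes to its best remaining employee) gives 239 pts, worse by 66.
No other one-to-one assignment exceeds 305 pts.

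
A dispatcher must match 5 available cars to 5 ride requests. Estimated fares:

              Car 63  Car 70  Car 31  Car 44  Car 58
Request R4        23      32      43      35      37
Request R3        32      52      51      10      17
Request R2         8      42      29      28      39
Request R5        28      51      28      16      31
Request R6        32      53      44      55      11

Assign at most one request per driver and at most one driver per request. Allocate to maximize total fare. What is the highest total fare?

This is a one-to-one assignment (maximum-weight bipartite matching).
Optimal: Car 63→Request R3 ($32), Car 70→Request R5 ($51), Car 31→Request R4 ($43), Car 44→Request R6 ($55), Car 58→Request R2 ($39) — total 32+51+43+55+39 = $220.
Max-entry greedy (repeatedly take the single best remaining cell) gives $217, worse by 3.
Next-best assignment: Car 63→Request R4, Car 70→Request R5, Car 31→Request R3, Car 44→Request R6, Car 58→Request R2 = $219.

Maximum total: $220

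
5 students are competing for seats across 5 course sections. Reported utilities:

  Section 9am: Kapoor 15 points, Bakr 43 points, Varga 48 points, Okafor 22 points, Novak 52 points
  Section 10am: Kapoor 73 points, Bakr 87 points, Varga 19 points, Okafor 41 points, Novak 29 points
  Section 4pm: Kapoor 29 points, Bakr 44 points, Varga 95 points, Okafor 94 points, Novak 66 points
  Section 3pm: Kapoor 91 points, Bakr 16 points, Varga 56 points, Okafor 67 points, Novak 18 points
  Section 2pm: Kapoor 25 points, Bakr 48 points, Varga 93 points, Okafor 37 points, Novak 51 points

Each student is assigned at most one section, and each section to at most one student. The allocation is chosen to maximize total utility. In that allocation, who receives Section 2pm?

Optimal: Kapoor→Section 3pm (91 points), Bakr→Section 10am (87 points), Varga→Section 2pm (93 points), Okafor→Section 4pm (94 points), Novak→Section 9am (52 points) — total 91+87+93+94+52 = 417 points.
Row-greedy (each student in turn takes its best remaining section) gives 362 points, worse by 55.
Checked against all permutations: 417 points is optimal.
Varga's own top section is Section 4pm (95 points), but forcing Varga→Section 4pm and reassigning the rest optimally gives only 362 points — worse by 55.

Varga receives Section 2pm.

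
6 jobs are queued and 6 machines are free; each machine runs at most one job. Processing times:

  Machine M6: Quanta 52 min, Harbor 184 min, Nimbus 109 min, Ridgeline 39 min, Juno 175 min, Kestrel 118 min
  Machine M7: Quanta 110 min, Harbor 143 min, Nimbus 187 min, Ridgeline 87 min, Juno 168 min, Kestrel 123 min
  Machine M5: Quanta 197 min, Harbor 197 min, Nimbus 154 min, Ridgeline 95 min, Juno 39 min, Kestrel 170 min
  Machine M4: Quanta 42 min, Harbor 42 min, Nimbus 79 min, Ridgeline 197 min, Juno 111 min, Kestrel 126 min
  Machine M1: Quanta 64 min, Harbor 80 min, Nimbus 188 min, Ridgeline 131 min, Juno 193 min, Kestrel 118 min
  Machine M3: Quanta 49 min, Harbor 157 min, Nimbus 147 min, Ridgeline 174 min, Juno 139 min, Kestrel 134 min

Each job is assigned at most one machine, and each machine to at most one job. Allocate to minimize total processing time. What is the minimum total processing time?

Optimal: Quanta→Machine M3 (49 min), Harbor→Machine M1 (80 min), Nimbus→Machine M4 (79 min), Ridgeline→Machine M6 (39 min), Juno→Machine M5 (39 min), Kestrel→Machine M7 (123 min) — total 49+80+79+39+39+123 = 409 min.
Column-greedy (each machine in turn goes to its cheapest remaining job) gives 495 min, worse by 86.
Swapping Juno↔Nimbus (Juno→Machine M4 111 min, Nimbus→Machine M5 154 min) adds 147.

Min total: 409 min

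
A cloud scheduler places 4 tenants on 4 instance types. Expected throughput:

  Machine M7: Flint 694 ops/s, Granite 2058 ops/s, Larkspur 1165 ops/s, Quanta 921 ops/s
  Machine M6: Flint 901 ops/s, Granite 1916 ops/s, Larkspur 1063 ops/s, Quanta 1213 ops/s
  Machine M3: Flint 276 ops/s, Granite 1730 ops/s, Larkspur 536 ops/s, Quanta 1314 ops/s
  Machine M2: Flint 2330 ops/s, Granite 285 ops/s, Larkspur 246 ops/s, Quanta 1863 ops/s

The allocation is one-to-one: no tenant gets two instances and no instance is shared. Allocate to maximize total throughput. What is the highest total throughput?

Optimal: Flint→Machine M2 (2330 ops/s), Granite→Machine M7 (2058 ops/s), Larkspur→Machine M6 (1063 ops/s), Quanta→Machine M3 (1314 ops/s) — total 2330+2058+1063+1314 = 6765 ops/s.
Column-greedy (each instance in turn goes to its best remaining tenant) gives 6137 ops/s, worse by 628.
Swapping Larkspur↔Granite (Larkspur→Machine M7 1165 ops/s, Granite→Machine M6 1916 ops/s) loses 40.

Max total: 6765 ops/s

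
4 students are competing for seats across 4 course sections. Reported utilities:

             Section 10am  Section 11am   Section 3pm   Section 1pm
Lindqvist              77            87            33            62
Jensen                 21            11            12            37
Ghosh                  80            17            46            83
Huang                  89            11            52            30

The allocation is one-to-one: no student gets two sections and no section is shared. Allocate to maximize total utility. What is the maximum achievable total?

Optimal: Lindqvist→Section 11am (87 points), Jensen→Section 3pm (12 points), Ghosh→Section 1pm (83 points), Huang→Section 10am (89 points) — total 87+12+83+89 = 271 points.
Row-greedy (each student in turn takes its best remaining section) gives 256 points, worse by 15.
Next-best assignment: Lindqvist→Section 11am, Jensen→Section 1pm, Ghosh→Section 3pm, Huang→Section 10am = 259 points.
Checked against all permutations: 271 points is optimal.

Maximum total: 271 points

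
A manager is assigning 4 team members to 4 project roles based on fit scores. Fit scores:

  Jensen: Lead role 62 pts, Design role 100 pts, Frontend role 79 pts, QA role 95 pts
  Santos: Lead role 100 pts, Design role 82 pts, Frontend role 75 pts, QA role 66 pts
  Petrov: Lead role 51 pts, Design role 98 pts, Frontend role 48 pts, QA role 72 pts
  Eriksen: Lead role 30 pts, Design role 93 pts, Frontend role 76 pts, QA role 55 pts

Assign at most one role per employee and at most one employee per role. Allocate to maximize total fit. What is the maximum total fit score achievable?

Max total: 369 pts

This is a one-to-one assignment (maximum-weight bipartite matching).
Optimal: Jensen→QA role (95 pts), Santos→Lead role (100 pts), Petrov→Design role (98 pts), Eriksen→Frontend role (76 pts) — total 95+100+98+76 = 369 pts.
Column-greedy (each role in turn goes to its best remaining employee) gives 348 pts, worse by 21.
Next-best assignment: Jensen→Design role, Santos→Lead role, Petrov→QA role, Eriksen→Frontend role = 348 pts.
Swapping Petrov↔Santos (Petrov→Lead role 51 pts, Santos→Design role 82 pts) loses 65.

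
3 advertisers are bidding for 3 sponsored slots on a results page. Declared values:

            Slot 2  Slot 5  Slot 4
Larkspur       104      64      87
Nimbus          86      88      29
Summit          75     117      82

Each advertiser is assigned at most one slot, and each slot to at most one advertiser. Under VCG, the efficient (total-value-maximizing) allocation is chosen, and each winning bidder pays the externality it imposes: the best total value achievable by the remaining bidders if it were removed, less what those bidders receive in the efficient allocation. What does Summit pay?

Summit pays $19.

Efficient allocation: Larkspur→Slot 4 ($87), Nimbus→Slot 2 ($86), Summit→Slot 5 ($117); total welfare W = $290.
Summit receives Slot 5 at value $117, so the others get W − 117 = $173.
Without Summit: best allocation of the remaining 2 bidders over all 3 slots is Larkspur→Slot 2 ($104), Nimbus→Slot 5 ($88), total $192.
VCG payment = (others' best without Summit) − (others' welfare with Summit) = 192 − 173 = $19.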